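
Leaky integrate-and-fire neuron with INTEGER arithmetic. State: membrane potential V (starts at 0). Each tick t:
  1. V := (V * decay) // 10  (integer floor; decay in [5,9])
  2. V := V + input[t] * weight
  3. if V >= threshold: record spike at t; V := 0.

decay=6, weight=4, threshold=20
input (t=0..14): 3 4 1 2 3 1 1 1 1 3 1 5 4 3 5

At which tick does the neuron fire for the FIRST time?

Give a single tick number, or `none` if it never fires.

t=0: input=3 -> V=12
t=1: input=4 -> V=0 FIRE
t=2: input=1 -> V=4
t=3: input=2 -> V=10
t=4: input=3 -> V=18
t=5: input=1 -> V=14
t=6: input=1 -> V=12
t=7: input=1 -> V=11
t=8: input=1 -> V=10
t=9: input=3 -> V=18
t=10: input=1 -> V=14
t=11: input=5 -> V=0 FIRE
t=12: input=4 -> V=16
t=13: input=3 -> V=0 FIRE
t=14: input=5 -> V=0 FIRE

Answer: 1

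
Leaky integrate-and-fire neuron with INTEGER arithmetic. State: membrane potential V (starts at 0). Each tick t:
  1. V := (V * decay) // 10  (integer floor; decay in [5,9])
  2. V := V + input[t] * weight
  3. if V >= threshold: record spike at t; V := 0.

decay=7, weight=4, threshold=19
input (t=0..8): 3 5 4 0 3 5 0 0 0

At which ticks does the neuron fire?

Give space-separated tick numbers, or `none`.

Answer: 1 4 5

Derivation:
t=0: input=3 -> V=12
t=1: input=5 -> V=0 FIRE
t=2: input=4 -> V=16
t=3: input=0 -> V=11
t=4: input=3 -> V=0 FIRE
t=5: input=5 -> V=0 FIRE
t=6: input=0 -> V=0
t=7: input=0 -> V=0
t=8: input=0 -> V=0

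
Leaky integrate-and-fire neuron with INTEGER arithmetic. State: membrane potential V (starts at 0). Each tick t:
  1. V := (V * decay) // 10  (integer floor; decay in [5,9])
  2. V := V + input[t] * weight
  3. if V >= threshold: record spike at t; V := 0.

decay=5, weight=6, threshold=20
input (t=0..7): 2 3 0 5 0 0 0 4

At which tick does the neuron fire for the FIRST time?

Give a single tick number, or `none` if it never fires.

Answer: 1

Derivation:
t=0: input=2 -> V=12
t=1: input=3 -> V=0 FIRE
t=2: input=0 -> V=0
t=3: input=5 -> V=0 FIRE
t=4: input=0 -> V=0
t=5: input=0 -> V=0
t=6: input=0 -> V=0
t=7: input=4 -> V=0 FIRE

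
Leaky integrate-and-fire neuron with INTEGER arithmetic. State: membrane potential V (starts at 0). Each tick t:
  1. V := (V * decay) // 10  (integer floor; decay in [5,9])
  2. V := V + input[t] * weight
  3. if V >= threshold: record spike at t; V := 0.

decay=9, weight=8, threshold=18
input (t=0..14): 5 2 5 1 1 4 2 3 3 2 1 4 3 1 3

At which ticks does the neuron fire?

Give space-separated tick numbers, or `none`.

t=0: input=5 -> V=0 FIRE
t=1: input=2 -> V=16
t=2: input=5 -> V=0 FIRE
t=3: input=1 -> V=8
t=4: input=1 -> V=15
t=5: input=4 -> V=0 FIRE
t=6: input=2 -> V=16
t=7: input=3 -> V=0 FIRE
t=8: input=3 -> V=0 FIRE
t=9: input=2 -> V=16
t=10: input=1 -> V=0 FIRE
t=11: input=4 -> V=0 FIRE
t=12: input=3 -> V=0 FIRE
t=13: input=1 -> V=8
t=14: input=3 -> V=0 FIRE

Answer: 0 2 5 7 8 10 11 12 14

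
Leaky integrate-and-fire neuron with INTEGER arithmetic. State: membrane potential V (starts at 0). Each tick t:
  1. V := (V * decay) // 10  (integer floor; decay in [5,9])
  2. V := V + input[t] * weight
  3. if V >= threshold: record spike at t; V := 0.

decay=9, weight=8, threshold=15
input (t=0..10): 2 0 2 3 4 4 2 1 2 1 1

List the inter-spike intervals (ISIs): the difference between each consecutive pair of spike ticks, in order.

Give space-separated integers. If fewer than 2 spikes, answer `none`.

Answer: 2 1 1 1 1 2 2

Derivation:
t=0: input=2 -> V=0 FIRE
t=1: input=0 -> V=0
t=2: input=2 -> V=0 FIRE
t=3: input=3 -> V=0 FIRE
t=4: input=4 -> V=0 FIRE
t=5: input=4 -> V=0 FIRE
t=6: input=2 -> V=0 FIRE
t=7: input=1 -> V=8
t=8: input=2 -> V=0 FIRE
t=9: input=1 -> V=8
t=10: input=1 -> V=0 FIRE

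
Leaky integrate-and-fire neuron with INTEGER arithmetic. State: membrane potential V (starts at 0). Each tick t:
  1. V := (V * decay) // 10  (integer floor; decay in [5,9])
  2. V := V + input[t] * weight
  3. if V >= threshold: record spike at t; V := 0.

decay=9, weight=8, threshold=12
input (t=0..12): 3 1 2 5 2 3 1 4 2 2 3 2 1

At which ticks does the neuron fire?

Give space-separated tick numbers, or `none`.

t=0: input=3 -> V=0 FIRE
t=1: input=1 -> V=8
t=2: input=2 -> V=0 FIRE
t=3: input=5 -> V=0 FIRE
t=4: input=2 -> V=0 FIRE
t=5: input=3 -> V=0 FIRE
t=6: input=1 -> V=8
t=7: input=4 -> V=0 FIRE
t=8: input=2 -> V=0 FIRE
t=9: input=2 -> V=0 FIRE
t=10: input=3 -> V=0 FIRE
t=11: input=2 -> V=0 FIRE
t=12: input=1 -> V=8

Answer: 0 2 3 4 5 7 8 9 10 11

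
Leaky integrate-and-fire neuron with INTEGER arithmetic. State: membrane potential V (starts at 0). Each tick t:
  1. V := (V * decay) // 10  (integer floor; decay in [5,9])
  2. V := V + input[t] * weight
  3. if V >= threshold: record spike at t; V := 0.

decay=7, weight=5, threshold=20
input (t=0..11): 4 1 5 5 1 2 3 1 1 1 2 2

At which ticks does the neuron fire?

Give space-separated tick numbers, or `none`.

t=0: input=4 -> V=0 FIRE
t=1: input=1 -> V=5
t=2: input=5 -> V=0 FIRE
t=3: input=5 -> V=0 FIRE
t=4: input=1 -> V=5
t=5: input=2 -> V=13
t=6: input=3 -> V=0 FIRE
t=7: input=1 -> V=5
t=8: input=1 -> V=8
t=9: input=1 -> V=10
t=10: input=2 -> V=17
t=11: input=2 -> V=0 FIRE

Answer: 0 2 3 6 11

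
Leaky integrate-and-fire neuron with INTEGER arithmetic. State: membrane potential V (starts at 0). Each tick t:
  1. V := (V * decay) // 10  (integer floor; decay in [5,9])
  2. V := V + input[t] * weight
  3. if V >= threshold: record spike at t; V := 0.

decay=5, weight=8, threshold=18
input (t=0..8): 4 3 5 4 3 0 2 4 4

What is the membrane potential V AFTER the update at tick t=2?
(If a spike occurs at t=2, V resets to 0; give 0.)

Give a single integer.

t=0: input=4 -> V=0 FIRE
t=1: input=3 -> V=0 FIRE
t=2: input=5 -> V=0 FIRE
t=3: input=4 -> V=0 FIRE
t=4: input=3 -> V=0 FIRE
t=5: input=0 -> V=0
t=6: input=2 -> V=16
t=7: input=4 -> V=0 FIRE
t=8: input=4 -> V=0 FIRE

Answer: 0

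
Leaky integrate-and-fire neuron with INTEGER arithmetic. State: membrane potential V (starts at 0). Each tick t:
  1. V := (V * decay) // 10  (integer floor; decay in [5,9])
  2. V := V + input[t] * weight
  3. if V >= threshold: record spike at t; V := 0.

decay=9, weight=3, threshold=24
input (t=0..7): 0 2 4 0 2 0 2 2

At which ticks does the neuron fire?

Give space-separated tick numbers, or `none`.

t=0: input=0 -> V=0
t=1: input=2 -> V=6
t=2: input=4 -> V=17
t=3: input=0 -> V=15
t=4: input=2 -> V=19
t=5: input=0 -> V=17
t=6: input=2 -> V=21
t=7: input=2 -> V=0 FIRE

Answer: 7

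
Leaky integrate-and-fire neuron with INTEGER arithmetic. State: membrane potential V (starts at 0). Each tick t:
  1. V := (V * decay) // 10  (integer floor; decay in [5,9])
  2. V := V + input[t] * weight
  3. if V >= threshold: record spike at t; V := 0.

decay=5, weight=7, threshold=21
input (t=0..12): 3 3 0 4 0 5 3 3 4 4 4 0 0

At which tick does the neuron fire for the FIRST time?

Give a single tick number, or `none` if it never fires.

t=0: input=3 -> V=0 FIRE
t=1: input=3 -> V=0 FIRE
t=2: input=0 -> V=0
t=3: input=4 -> V=0 FIRE
t=4: input=0 -> V=0
t=5: input=5 -> V=0 FIRE
t=6: input=3 -> V=0 FIRE
t=7: input=3 -> V=0 FIRE
t=8: input=4 -> V=0 FIRE
t=9: input=4 -> V=0 FIRE
t=10: input=4 -> V=0 FIRE
t=11: input=0 -> V=0
t=12: input=0 -> V=0

Answer: 0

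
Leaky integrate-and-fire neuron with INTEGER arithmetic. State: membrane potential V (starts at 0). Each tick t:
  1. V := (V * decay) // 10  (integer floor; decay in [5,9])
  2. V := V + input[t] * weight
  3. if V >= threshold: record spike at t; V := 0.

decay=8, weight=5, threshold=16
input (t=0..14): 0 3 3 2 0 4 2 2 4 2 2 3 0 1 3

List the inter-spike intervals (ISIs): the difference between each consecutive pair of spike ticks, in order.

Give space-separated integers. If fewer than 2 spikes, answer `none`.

t=0: input=0 -> V=0
t=1: input=3 -> V=15
t=2: input=3 -> V=0 FIRE
t=3: input=2 -> V=10
t=4: input=0 -> V=8
t=5: input=4 -> V=0 FIRE
t=6: input=2 -> V=10
t=7: input=2 -> V=0 FIRE
t=8: input=4 -> V=0 FIRE
t=9: input=2 -> V=10
t=10: input=2 -> V=0 FIRE
t=11: input=3 -> V=15
t=12: input=0 -> V=12
t=13: input=1 -> V=14
t=14: input=3 -> V=0 FIRE

Answer: 3 2 1 2 4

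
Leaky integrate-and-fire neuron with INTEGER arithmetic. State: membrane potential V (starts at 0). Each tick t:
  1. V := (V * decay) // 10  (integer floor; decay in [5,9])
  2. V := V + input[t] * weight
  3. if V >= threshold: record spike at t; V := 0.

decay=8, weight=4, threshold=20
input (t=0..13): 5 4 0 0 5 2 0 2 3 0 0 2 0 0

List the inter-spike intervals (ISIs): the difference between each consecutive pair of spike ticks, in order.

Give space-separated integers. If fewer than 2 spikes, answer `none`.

Answer: 4 4

Derivation:
t=0: input=5 -> V=0 FIRE
t=1: input=4 -> V=16
t=2: input=0 -> V=12
t=3: input=0 -> V=9
t=4: input=5 -> V=0 FIRE
t=5: input=2 -> V=8
t=6: input=0 -> V=6
t=7: input=2 -> V=12
t=8: input=3 -> V=0 FIRE
t=9: input=0 -> V=0
t=10: input=0 -> V=0
t=11: input=2 -> V=8
t=12: input=0 -> V=6
t=13: input=0 -> V=4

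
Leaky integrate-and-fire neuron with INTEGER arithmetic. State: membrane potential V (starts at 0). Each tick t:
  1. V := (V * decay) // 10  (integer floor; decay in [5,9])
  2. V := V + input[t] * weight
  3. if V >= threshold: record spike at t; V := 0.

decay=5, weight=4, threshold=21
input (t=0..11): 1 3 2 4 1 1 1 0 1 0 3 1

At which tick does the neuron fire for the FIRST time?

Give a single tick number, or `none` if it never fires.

t=0: input=1 -> V=4
t=1: input=3 -> V=14
t=2: input=2 -> V=15
t=3: input=4 -> V=0 FIRE
t=4: input=1 -> V=4
t=5: input=1 -> V=6
t=6: input=1 -> V=7
t=7: input=0 -> V=3
t=8: input=1 -> V=5
t=9: input=0 -> V=2
t=10: input=3 -> V=13
t=11: input=1 -> V=10

Answer: 3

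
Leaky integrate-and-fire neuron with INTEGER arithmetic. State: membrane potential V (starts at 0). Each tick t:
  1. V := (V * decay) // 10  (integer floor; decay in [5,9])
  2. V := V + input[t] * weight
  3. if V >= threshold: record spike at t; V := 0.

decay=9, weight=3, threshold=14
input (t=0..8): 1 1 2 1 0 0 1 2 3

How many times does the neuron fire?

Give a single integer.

t=0: input=1 -> V=3
t=1: input=1 -> V=5
t=2: input=2 -> V=10
t=3: input=1 -> V=12
t=4: input=0 -> V=10
t=5: input=0 -> V=9
t=6: input=1 -> V=11
t=7: input=2 -> V=0 FIRE
t=8: input=3 -> V=9

Answer: 1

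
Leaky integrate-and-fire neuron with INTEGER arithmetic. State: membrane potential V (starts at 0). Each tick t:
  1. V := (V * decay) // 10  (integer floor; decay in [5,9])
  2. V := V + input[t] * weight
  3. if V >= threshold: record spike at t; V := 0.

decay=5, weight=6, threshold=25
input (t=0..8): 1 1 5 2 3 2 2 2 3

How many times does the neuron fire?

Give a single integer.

Answer: 2

Derivation:
t=0: input=1 -> V=6
t=1: input=1 -> V=9
t=2: input=5 -> V=0 FIRE
t=3: input=2 -> V=12
t=4: input=3 -> V=24
t=5: input=2 -> V=24
t=6: input=2 -> V=24
t=7: input=2 -> V=24
t=8: input=3 -> V=0 FIRE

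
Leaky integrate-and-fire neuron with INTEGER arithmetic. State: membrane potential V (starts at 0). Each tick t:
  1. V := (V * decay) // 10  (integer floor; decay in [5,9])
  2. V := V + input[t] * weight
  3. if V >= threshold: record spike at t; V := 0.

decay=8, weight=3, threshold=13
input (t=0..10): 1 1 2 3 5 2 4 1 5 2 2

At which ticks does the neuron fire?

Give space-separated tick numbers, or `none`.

Answer: 3 4 6 8

Derivation:
t=0: input=1 -> V=3
t=1: input=1 -> V=5
t=2: input=2 -> V=10
t=3: input=3 -> V=0 FIRE
t=4: input=5 -> V=0 FIRE
t=5: input=2 -> V=6
t=6: input=4 -> V=0 FIRE
t=7: input=1 -> V=3
t=8: input=5 -> V=0 FIRE
t=9: input=2 -> V=6
t=10: input=2 -> V=10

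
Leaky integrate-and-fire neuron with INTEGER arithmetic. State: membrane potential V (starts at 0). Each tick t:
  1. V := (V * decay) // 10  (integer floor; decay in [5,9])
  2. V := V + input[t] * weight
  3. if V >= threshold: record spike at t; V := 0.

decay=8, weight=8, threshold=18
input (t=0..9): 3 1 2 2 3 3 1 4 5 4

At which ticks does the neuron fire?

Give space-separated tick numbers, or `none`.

Answer: 0 2 4 5 7 8 9

Derivation:
t=0: input=3 -> V=0 FIRE
t=1: input=1 -> V=8
t=2: input=2 -> V=0 FIRE
t=3: input=2 -> V=16
t=4: input=3 -> V=0 FIRE
t=5: input=3 -> V=0 FIRE
t=6: input=1 -> V=8
t=7: input=4 -> V=0 FIRE
t=8: input=5 -> V=0 FIRE
t=9: input=4 -> V=0 FIRE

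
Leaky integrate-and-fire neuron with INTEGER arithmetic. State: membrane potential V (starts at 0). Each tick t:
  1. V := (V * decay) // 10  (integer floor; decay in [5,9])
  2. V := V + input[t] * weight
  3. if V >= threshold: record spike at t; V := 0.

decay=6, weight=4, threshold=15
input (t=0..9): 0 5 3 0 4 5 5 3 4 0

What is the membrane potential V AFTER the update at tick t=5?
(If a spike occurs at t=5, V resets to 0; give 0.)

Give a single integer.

Answer: 0

Derivation:
t=0: input=0 -> V=0
t=1: input=5 -> V=0 FIRE
t=2: input=3 -> V=12
t=3: input=0 -> V=7
t=4: input=4 -> V=0 FIRE
t=5: input=5 -> V=0 FIRE
t=6: input=5 -> V=0 FIRE
t=7: input=3 -> V=12
t=8: input=4 -> V=0 FIRE
t=9: input=0 -> V=0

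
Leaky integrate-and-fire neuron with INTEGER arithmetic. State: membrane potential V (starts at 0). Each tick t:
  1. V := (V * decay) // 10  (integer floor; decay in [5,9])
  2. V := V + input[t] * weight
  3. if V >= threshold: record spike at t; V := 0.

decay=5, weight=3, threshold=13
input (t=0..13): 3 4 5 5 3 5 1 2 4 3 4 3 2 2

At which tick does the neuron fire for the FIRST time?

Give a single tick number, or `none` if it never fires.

t=0: input=3 -> V=9
t=1: input=4 -> V=0 FIRE
t=2: input=5 -> V=0 FIRE
t=3: input=5 -> V=0 FIRE
t=4: input=3 -> V=9
t=5: input=5 -> V=0 FIRE
t=6: input=1 -> V=3
t=7: input=2 -> V=7
t=8: input=4 -> V=0 FIRE
t=9: input=3 -> V=9
t=10: input=4 -> V=0 FIRE
t=11: input=3 -> V=9
t=12: input=2 -> V=10
t=13: input=2 -> V=11

Answer: 1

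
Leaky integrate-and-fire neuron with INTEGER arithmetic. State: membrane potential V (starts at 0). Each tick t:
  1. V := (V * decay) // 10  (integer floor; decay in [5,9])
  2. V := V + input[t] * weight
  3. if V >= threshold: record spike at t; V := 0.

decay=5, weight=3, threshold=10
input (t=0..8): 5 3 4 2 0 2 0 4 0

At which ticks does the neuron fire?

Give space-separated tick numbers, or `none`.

Answer: 0 2 7

Derivation:
t=0: input=5 -> V=0 FIRE
t=1: input=3 -> V=9
t=2: input=4 -> V=0 FIRE
t=3: input=2 -> V=6
t=4: input=0 -> V=3
t=5: input=2 -> V=7
t=6: input=0 -> V=3
t=7: input=4 -> V=0 FIRE
t=8: input=0 -> V=0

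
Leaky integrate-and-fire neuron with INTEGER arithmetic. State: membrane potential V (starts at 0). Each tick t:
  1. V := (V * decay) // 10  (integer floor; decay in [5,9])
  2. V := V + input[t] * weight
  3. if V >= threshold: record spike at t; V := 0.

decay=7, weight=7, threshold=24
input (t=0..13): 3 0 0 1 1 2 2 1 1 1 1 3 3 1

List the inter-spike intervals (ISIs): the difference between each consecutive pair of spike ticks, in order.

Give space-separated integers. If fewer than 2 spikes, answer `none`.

t=0: input=3 -> V=21
t=1: input=0 -> V=14
t=2: input=0 -> V=9
t=3: input=1 -> V=13
t=4: input=1 -> V=16
t=5: input=2 -> V=0 FIRE
t=6: input=2 -> V=14
t=7: input=1 -> V=16
t=8: input=1 -> V=18
t=9: input=1 -> V=19
t=10: input=1 -> V=20
t=11: input=3 -> V=0 FIRE
t=12: input=3 -> V=21
t=13: input=1 -> V=21

Answer: 6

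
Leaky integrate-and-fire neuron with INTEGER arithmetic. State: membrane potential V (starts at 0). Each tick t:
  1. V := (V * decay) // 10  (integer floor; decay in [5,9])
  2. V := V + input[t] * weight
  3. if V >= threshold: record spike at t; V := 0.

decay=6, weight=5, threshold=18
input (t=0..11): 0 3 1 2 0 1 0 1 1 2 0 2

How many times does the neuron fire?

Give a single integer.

Answer: 1

Derivation:
t=0: input=0 -> V=0
t=1: input=3 -> V=15
t=2: input=1 -> V=14
t=3: input=2 -> V=0 FIRE
t=4: input=0 -> V=0
t=5: input=1 -> V=5
t=6: input=0 -> V=3
t=7: input=1 -> V=6
t=8: input=1 -> V=8
t=9: input=2 -> V=14
t=10: input=0 -> V=8
t=11: input=2 -> V=14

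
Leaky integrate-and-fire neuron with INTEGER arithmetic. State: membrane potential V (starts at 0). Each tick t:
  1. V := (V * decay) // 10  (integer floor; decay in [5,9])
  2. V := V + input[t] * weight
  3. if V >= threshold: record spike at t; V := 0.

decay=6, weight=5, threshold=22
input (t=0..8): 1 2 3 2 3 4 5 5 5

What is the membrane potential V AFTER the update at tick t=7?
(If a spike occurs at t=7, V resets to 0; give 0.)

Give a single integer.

Answer: 0

Derivation:
t=0: input=1 -> V=5
t=1: input=2 -> V=13
t=2: input=3 -> V=0 FIRE
t=3: input=2 -> V=10
t=4: input=3 -> V=21
t=5: input=4 -> V=0 FIRE
t=6: input=5 -> V=0 FIRE
t=7: input=5 -> V=0 FIRE
t=8: input=5 -> V=0 FIRE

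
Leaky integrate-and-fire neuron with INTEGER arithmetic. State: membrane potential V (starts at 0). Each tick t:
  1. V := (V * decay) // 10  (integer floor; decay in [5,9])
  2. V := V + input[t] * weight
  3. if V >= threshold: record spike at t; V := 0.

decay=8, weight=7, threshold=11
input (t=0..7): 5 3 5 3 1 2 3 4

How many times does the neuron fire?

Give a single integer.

Answer: 7

Derivation:
t=0: input=5 -> V=0 FIRE
t=1: input=3 -> V=0 FIRE
t=2: input=5 -> V=0 FIRE
t=3: input=3 -> V=0 FIRE
t=4: input=1 -> V=7
t=5: input=2 -> V=0 FIRE
t=6: input=3 -> V=0 FIRE
t=7: input=4 -> V=0 FIRE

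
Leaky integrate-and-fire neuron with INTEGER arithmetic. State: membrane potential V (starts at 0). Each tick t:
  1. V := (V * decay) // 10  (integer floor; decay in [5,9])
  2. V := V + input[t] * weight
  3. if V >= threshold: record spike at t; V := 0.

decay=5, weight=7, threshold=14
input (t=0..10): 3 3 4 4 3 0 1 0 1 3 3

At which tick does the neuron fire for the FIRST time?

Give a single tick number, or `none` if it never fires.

Answer: 0

Derivation:
t=0: input=3 -> V=0 FIRE
t=1: input=3 -> V=0 FIRE
t=2: input=4 -> V=0 FIRE
t=3: input=4 -> V=0 FIRE
t=4: input=3 -> V=0 FIRE
t=5: input=0 -> V=0
t=6: input=1 -> V=7
t=7: input=0 -> V=3
t=8: input=1 -> V=8
t=9: input=3 -> V=0 FIRE
t=10: input=3 -> V=0 FIRE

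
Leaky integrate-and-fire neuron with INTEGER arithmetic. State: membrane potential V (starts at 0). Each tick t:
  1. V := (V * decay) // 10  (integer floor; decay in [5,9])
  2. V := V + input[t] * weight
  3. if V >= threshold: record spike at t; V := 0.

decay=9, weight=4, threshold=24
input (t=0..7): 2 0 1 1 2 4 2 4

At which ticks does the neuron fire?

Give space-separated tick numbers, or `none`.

t=0: input=2 -> V=8
t=1: input=0 -> V=7
t=2: input=1 -> V=10
t=3: input=1 -> V=13
t=4: input=2 -> V=19
t=5: input=4 -> V=0 FIRE
t=6: input=2 -> V=8
t=7: input=4 -> V=23

Answer: 5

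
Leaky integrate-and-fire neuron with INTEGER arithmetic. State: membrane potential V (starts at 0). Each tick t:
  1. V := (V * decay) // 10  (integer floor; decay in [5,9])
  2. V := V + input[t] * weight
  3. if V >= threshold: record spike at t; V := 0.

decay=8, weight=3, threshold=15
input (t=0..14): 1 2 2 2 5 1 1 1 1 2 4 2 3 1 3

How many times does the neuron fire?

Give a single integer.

Answer: 4

Derivation:
t=0: input=1 -> V=3
t=1: input=2 -> V=8
t=2: input=2 -> V=12
t=3: input=2 -> V=0 FIRE
t=4: input=5 -> V=0 FIRE
t=5: input=1 -> V=3
t=6: input=1 -> V=5
t=7: input=1 -> V=7
t=8: input=1 -> V=8
t=9: input=2 -> V=12
t=10: input=4 -> V=0 FIRE
t=11: input=2 -> V=6
t=12: input=3 -> V=13
t=13: input=1 -> V=13
t=14: input=3 -> V=0 FIRE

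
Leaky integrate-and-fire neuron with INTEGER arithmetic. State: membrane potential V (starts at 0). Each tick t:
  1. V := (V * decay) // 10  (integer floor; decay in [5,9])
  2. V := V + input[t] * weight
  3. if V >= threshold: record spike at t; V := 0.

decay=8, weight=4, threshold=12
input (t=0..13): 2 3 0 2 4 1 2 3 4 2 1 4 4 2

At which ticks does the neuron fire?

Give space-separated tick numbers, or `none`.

Answer: 1 4 7 8 11 12

Derivation:
t=0: input=2 -> V=8
t=1: input=3 -> V=0 FIRE
t=2: input=0 -> V=0
t=3: input=2 -> V=8
t=4: input=4 -> V=0 FIRE
t=5: input=1 -> V=4
t=6: input=2 -> V=11
t=7: input=3 -> V=0 FIRE
t=8: input=4 -> V=0 FIRE
t=9: input=2 -> V=8
t=10: input=1 -> V=10
t=11: input=4 -> V=0 FIRE
t=12: input=4 -> V=0 FIRE
t=13: input=2 -> V=8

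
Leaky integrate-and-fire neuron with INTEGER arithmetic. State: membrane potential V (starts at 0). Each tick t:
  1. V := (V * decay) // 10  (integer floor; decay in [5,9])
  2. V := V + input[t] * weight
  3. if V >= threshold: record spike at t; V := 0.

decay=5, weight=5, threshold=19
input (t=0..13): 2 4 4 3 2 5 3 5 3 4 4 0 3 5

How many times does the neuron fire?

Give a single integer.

Answer: 7

Derivation:
t=0: input=2 -> V=10
t=1: input=4 -> V=0 FIRE
t=2: input=4 -> V=0 FIRE
t=3: input=3 -> V=15
t=4: input=2 -> V=17
t=5: input=5 -> V=0 FIRE
t=6: input=3 -> V=15
t=7: input=5 -> V=0 FIRE
t=8: input=3 -> V=15
t=9: input=4 -> V=0 FIRE
t=10: input=4 -> V=0 FIRE
t=11: input=0 -> V=0
t=12: input=3 -> V=15
t=13: input=5 -> V=0 FIRE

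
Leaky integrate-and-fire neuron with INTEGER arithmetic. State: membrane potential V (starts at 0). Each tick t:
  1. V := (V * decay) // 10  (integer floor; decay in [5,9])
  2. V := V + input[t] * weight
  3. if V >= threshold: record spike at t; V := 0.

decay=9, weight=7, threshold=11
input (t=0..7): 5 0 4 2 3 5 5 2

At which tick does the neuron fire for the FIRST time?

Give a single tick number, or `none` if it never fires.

t=0: input=5 -> V=0 FIRE
t=1: input=0 -> V=0
t=2: input=4 -> V=0 FIRE
t=3: input=2 -> V=0 FIRE
t=4: input=3 -> V=0 FIRE
t=5: input=5 -> V=0 FIRE
t=6: input=5 -> V=0 FIRE
t=7: input=2 -> V=0 FIRE

Answer: 0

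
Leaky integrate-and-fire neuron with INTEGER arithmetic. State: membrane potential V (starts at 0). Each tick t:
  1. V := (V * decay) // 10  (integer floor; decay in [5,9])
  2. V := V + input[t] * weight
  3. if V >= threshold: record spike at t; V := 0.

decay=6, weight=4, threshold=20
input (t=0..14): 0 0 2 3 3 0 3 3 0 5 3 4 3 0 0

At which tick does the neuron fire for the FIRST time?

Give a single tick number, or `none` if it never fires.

Answer: 4

Derivation:
t=0: input=0 -> V=0
t=1: input=0 -> V=0
t=2: input=2 -> V=8
t=3: input=3 -> V=16
t=4: input=3 -> V=0 FIRE
t=5: input=0 -> V=0
t=6: input=3 -> V=12
t=7: input=3 -> V=19
t=8: input=0 -> V=11
t=9: input=5 -> V=0 FIRE
t=10: input=3 -> V=12
t=11: input=4 -> V=0 FIRE
t=12: input=3 -> V=12
t=13: input=0 -> V=7
t=14: input=0 -> V=4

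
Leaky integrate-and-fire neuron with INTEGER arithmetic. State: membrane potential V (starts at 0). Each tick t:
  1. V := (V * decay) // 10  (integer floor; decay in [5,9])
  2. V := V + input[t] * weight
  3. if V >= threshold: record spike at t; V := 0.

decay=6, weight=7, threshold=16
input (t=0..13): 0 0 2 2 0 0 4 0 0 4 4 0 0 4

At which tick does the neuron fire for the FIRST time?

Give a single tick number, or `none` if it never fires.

Answer: 3

Derivation:
t=0: input=0 -> V=0
t=1: input=0 -> V=0
t=2: input=2 -> V=14
t=3: input=2 -> V=0 FIRE
t=4: input=0 -> V=0
t=5: input=0 -> V=0
t=6: input=4 -> V=0 FIRE
t=7: input=0 -> V=0
t=8: input=0 -> V=0
t=9: input=4 -> V=0 FIRE
t=10: input=4 -> V=0 FIRE
t=11: input=0 -> V=0
t=12: input=0 -> V=0
t=13: input=4 -> V=0 FIRE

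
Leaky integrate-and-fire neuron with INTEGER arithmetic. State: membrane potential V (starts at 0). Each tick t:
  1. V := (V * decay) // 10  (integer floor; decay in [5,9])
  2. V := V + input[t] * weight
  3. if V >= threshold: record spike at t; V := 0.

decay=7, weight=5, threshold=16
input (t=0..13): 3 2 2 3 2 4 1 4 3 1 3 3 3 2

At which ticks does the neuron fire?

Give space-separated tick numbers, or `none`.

t=0: input=3 -> V=15
t=1: input=2 -> V=0 FIRE
t=2: input=2 -> V=10
t=3: input=3 -> V=0 FIRE
t=4: input=2 -> V=10
t=5: input=4 -> V=0 FIRE
t=6: input=1 -> V=5
t=7: input=4 -> V=0 FIRE
t=8: input=3 -> V=15
t=9: input=1 -> V=15
t=10: input=3 -> V=0 FIRE
t=11: input=3 -> V=15
t=12: input=3 -> V=0 FIRE
t=13: input=2 -> V=10

Answer: 1 3 5 7 10 12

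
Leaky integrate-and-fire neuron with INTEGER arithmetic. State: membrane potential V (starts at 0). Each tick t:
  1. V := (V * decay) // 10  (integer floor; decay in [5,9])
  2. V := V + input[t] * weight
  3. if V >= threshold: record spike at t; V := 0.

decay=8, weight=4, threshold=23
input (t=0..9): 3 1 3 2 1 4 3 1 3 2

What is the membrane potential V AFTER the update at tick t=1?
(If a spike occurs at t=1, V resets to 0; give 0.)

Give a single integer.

t=0: input=3 -> V=12
t=1: input=1 -> V=13
t=2: input=3 -> V=22
t=3: input=2 -> V=0 FIRE
t=4: input=1 -> V=4
t=5: input=4 -> V=19
t=6: input=3 -> V=0 FIRE
t=7: input=1 -> V=4
t=8: input=3 -> V=15
t=9: input=2 -> V=20

Answer: 13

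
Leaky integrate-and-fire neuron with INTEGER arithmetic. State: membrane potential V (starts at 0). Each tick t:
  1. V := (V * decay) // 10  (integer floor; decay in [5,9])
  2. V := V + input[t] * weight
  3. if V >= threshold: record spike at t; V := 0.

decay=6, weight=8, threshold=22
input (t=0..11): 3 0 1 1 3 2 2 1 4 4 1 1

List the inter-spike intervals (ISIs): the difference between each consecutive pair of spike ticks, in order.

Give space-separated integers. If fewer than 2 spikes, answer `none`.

t=0: input=3 -> V=0 FIRE
t=1: input=0 -> V=0
t=2: input=1 -> V=8
t=3: input=1 -> V=12
t=4: input=3 -> V=0 FIRE
t=5: input=2 -> V=16
t=6: input=2 -> V=0 FIRE
t=7: input=1 -> V=8
t=8: input=4 -> V=0 FIRE
t=9: input=4 -> V=0 FIRE
t=10: input=1 -> V=8
t=11: input=1 -> V=12

Answer: 4 2 2 1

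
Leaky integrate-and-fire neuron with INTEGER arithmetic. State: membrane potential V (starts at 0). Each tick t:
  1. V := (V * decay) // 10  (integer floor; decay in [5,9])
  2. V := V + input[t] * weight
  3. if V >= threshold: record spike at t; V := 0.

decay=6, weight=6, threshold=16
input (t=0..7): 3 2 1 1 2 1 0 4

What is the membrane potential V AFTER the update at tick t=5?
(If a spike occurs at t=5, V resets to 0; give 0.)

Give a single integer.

Answer: 6

Derivation:
t=0: input=3 -> V=0 FIRE
t=1: input=2 -> V=12
t=2: input=1 -> V=13
t=3: input=1 -> V=13
t=4: input=2 -> V=0 FIRE
t=5: input=1 -> V=6
t=6: input=0 -> V=3
t=7: input=4 -> V=0 FIRE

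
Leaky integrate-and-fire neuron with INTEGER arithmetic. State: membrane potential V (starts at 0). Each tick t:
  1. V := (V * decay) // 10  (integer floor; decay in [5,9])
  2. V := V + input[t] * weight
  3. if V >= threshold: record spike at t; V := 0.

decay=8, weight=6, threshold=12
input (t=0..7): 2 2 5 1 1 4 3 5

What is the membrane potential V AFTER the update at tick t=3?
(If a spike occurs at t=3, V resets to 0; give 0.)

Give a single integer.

Answer: 6

Derivation:
t=0: input=2 -> V=0 FIRE
t=1: input=2 -> V=0 FIRE
t=2: input=5 -> V=0 FIRE
t=3: input=1 -> V=6
t=4: input=1 -> V=10
t=5: input=4 -> V=0 FIRE
t=6: input=3 -> V=0 FIRE
t=7: input=5 -> V=0 FIRE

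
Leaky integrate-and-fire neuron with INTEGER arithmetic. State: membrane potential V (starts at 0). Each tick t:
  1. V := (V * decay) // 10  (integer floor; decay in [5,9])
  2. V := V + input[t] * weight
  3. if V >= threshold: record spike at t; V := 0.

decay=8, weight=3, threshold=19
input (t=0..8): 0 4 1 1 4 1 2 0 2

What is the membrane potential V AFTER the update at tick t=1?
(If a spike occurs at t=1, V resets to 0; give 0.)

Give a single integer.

t=0: input=0 -> V=0
t=1: input=4 -> V=12
t=2: input=1 -> V=12
t=3: input=1 -> V=12
t=4: input=4 -> V=0 FIRE
t=5: input=1 -> V=3
t=6: input=2 -> V=8
t=7: input=0 -> V=6
t=8: input=2 -> V=10

Answer: 12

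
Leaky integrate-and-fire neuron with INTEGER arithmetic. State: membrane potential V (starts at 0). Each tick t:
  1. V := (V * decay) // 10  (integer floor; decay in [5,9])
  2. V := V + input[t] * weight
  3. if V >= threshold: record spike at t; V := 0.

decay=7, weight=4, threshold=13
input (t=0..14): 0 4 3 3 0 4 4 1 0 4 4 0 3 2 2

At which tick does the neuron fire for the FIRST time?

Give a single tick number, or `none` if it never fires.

t=0: input=0 -> V=0
t=1: input=4 -> V=0 FIRE
t=2: input=3 -> V=12
t=3: input=3 -> V=0 FIRE
t=4: input=0 -> V=0
t=5: input=4 -> V=0 FIRE
t=6: input=4 -> V=0 FIRE
t=7: input=1 -> V=4
t=8: input=0 -> V=2
t=9: input=4 -> V=0 FIRE
t=10: input=4 -> V=0 FIRE
t=11: input=0 -> V=0
t=12: input=3 -> V=12
t=13: input=2 -> V=0 FIRE
t=14: input=2 -> V=8

Answer: 1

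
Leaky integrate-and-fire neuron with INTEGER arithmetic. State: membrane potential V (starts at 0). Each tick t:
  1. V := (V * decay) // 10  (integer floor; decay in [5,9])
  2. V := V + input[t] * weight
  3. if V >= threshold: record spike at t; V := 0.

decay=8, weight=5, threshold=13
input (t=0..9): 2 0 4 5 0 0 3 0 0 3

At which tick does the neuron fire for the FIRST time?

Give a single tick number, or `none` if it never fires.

Answer: 2

Derivation:
t=0: input=2 -> V=10
t=1: input=0 -> V=8
t=2: input=4 -> V=0 FIRE
t=3: input=5 -> V=0 FIRE
t=4: input=0 -> V=0
t=5: input=0 -> V=0
t=6: input=3 -> V=0 FIRE
t=7: input=0 -> V=0
t=8: input=0 -> V=0
t=9: input=3 -> V=0 FIRE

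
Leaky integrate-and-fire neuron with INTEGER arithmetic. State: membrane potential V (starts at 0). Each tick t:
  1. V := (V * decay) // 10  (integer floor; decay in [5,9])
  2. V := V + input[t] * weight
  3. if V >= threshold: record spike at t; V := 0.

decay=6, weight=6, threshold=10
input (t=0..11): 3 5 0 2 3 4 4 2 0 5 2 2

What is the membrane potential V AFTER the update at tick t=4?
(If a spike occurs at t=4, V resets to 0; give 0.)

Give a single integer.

t=0: input=3 -> V=0 FIRE
t=1: input=5 -> V=0 FIRE
t=2: input=0 -> V=0
t=3: input=2 -> V=0 FIRE
t=4: input=3 -> V=0 FIRE
t=5: input=4 -> V=0 FIRE
t=6: input=4 -> V=0 FIRE
t=7: input=2 -> V=0 FIRE
t=8: input=0 -> V=0
t=9: input=5 -> V=0 FIRE
t=10: input=2 -> V=0 FIRE
t=11: input=2 -> V=0 FIRE

Answer: 0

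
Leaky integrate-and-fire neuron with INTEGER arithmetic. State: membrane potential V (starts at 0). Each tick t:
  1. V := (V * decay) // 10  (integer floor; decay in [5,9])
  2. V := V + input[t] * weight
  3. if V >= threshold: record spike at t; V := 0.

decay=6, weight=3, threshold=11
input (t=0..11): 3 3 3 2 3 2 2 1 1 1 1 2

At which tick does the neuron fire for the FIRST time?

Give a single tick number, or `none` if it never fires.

Answer: 1

Derivation:
t=0: input=3 -> V=9
t=1: input=3 -> V=0 FIRE
t=2: input=3 -> V=9
t=3: input=2 -> V=0 FIRE
t=4: input=3 -> V=9
t=5: input=2 -> V=0 FIRE
t=6: input=2 -> V=6
t=7: input=1 -> V=6
t=8: input=1 -> V=6
t=9: input=1 -> V=6
t=10: input=1 -> V=6
t=11: input=2 -> V=9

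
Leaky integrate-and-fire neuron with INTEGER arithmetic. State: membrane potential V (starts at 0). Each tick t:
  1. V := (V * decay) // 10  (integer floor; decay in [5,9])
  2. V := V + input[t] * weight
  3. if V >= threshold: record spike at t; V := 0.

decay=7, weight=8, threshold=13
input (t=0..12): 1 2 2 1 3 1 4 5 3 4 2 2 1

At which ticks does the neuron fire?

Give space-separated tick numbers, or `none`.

t=0: input=1 -> V=8
t=1: input=2 -> V=0 FIRE
t=2: input=2 -> V=0 FIRE
t=3: input=1 -> V=8
t=4: input=3 -> V=0 FIRE
t=5: input=1 -> V=8
t=6: input=4 -> V=0 FIRE
t=7: input=5 -> V=0 FIRE
t=8: input=3 -> V=0 FIRE
t=9: input=4 -> V=0 FIRE
t=10: input=2 -> V=0 FIRE
t=11: input=2 -> V=0 FIRE
t=12: input=1 -> V=8

Answer: 1 2 4 6 7 8 9 10 11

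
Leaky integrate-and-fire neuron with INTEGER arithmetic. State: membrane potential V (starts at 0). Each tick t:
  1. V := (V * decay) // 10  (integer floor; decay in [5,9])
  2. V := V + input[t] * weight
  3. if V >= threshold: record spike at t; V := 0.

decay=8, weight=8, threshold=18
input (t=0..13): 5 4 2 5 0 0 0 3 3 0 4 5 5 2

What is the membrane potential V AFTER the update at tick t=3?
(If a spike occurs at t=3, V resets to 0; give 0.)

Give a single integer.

Answer: 0

Derivation:
t=0: input=5 -> V=0 FIRE
t=1: input=4 -> V=0 FIRE
t=2: input=2 -> V=16
t=3: input=5 -> V=0 FIRE
t=4: input=0 -> V=0
t=5: input=0 -> V=0
t=6: input=0 -> V=0
t=7: input=3 -> V=0 FIRE
t=8: input=3 -> V=0 FIRE
t=9: input=0 -> V=0
t=10: input=4 -> V=0 FIRE
t=11: input=5 -> V=0 FIRE
t=12: input=5 -> V=0 FIRE
t=13: input=2 -> V=16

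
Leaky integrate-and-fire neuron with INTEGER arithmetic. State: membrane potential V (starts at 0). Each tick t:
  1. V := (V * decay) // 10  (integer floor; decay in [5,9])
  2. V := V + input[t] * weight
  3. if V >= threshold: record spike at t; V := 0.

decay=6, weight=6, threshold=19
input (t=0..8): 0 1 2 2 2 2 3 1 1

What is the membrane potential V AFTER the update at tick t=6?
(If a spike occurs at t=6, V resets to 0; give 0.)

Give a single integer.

t=0: input=0 -> V=0
t=1: input=1 -> V=6
t=2: input=2 -> V=15
t=3: input=2 -> V=0 FIRE
t=4: input=2 -> V=12
t=5: input=2 -> V=0 FIRE
t=6: input=3 -> V=18
t=7: input=1 -> V=16
t=8: input=1 -> V=15

Answer: 18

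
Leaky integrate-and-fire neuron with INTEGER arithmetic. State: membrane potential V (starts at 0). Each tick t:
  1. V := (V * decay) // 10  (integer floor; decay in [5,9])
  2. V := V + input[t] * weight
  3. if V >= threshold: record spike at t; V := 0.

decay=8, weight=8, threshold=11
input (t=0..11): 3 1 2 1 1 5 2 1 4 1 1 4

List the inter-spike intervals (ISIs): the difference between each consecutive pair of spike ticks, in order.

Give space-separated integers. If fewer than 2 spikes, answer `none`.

Answer: 2 2 1 1 2 2 1

Derivation:
t=0: input=3 -> V=0 FIRE
t=1: input=1 -> V=8
t=2: input=2 -> V=0 FIRE
t=3: input=1 -> V=8
t=4: input=1 -> V=0 FIRE
t=5: input=5 -> V=0 FIRE
t=6: input=2 -> V=0 FIRE
t=7: input=1 -> V=8
t=8: input=4 -> V=0 FIRE
t=9: input=1 -> V=8
t=10: input=1 -> V=0 FIRE
t=11: input=4 -> V=0 FIRE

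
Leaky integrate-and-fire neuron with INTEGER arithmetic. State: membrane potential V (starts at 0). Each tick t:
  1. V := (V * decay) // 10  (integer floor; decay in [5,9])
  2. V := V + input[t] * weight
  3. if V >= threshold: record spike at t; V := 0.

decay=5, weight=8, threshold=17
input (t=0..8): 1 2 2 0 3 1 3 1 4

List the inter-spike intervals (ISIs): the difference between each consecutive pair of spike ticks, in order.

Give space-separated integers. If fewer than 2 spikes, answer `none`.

t=0: input=1 -> V=8
t=1: input=2 -> V=0 FIRE
t=2: input=2 -> V=16
t=3: input=0 -> V=8
t=4: input=3 -> V=0 FIRE
t=5: input=1 -> V=8
t=6: input=3 -> V=0 FIRE
t=7: input=1 -> V=8
t=8: input=4 -> V=0 FIRE

Answer: 3 2 2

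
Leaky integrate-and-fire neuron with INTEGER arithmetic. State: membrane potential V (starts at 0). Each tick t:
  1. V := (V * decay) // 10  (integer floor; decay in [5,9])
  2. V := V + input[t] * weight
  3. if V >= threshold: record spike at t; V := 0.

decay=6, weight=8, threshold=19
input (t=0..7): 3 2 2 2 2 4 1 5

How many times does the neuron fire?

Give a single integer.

Answer: 5

Derivation:
t=0: input=3 -> V=0 FIRE
t=1: input=2 -> V=16
t=2: input=2 -> V=0 FIRE
t=3: input=2 -> V=16
t=4: input=2 -> V=0 FIRE
t=5: input=4 -> V=0 FIRE
t=6: input=1 -> V=8
t=7: input=5 -> V=0 FIRE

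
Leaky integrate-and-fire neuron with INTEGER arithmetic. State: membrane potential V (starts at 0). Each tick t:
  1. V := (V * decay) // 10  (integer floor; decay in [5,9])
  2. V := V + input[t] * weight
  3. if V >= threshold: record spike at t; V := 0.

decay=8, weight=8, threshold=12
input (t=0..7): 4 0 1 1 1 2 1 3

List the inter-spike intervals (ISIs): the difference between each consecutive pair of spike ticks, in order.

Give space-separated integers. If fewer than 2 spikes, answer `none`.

t=0: input=4 -> V=0 FIRE
t=1: input=0 -> V=0
t=2: input=1 -> V=8
t=3: input=1 -> V=0 FIRE
t=4: input=1 -> V=8
t=5: input=2 -> V=0 FIRE
t=6: input=1 -> V=8
t=7: input=3 -> V=0 FIRE

Answer: 3 2 2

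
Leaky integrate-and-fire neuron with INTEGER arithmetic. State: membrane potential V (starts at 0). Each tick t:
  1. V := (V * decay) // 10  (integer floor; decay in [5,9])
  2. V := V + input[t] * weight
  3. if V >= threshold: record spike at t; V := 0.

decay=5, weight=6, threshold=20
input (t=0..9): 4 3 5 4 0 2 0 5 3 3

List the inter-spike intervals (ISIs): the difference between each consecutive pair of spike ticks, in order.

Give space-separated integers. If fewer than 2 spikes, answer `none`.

Answer: 2 1 4 2

Derivation:
t=0: input=4 -> V=0 FIRE
t=1: input=3 -> V=18
t=2: input=5 -> V=0 FIRE
t=3: input=4 -> V=0 FIRE
t=4: input=0 -> V=0
t=5: input=2 -> V=12
t=6: input=0 -> V=6
t=7: input=5 -> V=0 FIRE
t=8: input=3 -> V=18
t=9: input=3 -> V=0 FIRE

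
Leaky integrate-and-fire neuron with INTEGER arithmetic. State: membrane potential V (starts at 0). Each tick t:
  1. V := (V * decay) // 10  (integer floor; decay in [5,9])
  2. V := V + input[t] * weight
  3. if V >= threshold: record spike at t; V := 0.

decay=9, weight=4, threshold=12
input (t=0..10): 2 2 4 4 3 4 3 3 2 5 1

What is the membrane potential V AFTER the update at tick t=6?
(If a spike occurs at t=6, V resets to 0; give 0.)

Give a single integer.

t=0: input=2 -> V=8
t=1: input=2 -> V=0 FIRE
t=2: input=4 -> V=0 FIRE
t=3: input=4 -> V=0 FIRE
t=4: input=3 -> V=0 FIRE
t=5: input=4 -> V=0 FIRE
t=6: input=3 -> V=0 FIRE
t=7: input=3 -> V=0 FIRE
t=8: input=2 -> V=8
t=9: input=5 -> V=0 FIRE
t=10: input=1 -> V=4

Answer: 0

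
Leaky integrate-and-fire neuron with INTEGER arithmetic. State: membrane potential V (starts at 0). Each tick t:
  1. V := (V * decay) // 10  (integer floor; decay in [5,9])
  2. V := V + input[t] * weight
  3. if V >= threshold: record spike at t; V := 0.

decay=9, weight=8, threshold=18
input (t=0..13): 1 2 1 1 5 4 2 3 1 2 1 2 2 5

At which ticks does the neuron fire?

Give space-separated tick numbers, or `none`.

Answer: 1 4 5 7 9 11 13

Derivation:
t=0: input=1 -> V=8
t=1: input=2 -> V=0 FIRE
t=2: input=1 -> V=8
t=3: input=1 -> V=15
t=4: input=5 -> V=0 FIRE
t=5: input=4 -> V=0 FIRE
t=6: input=2 -> V=16
t=7: input=3 -> V=0 FIRE
t=8: input=1 -> V=8
t=9: input=2 -> V=0 FIRE
t=10: input=1 -> V=8
t=11: input=2 -> V=0 FIRE
t=12: input=2 -> V=16
t=13: input=5 -> V=0 FIRE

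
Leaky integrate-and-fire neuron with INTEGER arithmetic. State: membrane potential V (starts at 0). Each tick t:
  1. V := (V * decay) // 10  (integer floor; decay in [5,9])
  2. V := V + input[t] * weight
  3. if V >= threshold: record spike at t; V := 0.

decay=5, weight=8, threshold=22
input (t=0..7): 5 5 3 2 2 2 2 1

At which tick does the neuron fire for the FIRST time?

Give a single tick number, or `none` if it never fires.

t=0: input=5 -> V=0 FIRE
t=1: input=5 -> V=0 FIRE
t=2: input=3 -> V=0 FIRE
t=3: input=2 -> V=16
t=4: input=2 -> V=0 FIRE
t=5: input=2 -> V=16
t=6: input=2 -> V=0 FIRE
t=7: input=1 -> V=8

Answer: 0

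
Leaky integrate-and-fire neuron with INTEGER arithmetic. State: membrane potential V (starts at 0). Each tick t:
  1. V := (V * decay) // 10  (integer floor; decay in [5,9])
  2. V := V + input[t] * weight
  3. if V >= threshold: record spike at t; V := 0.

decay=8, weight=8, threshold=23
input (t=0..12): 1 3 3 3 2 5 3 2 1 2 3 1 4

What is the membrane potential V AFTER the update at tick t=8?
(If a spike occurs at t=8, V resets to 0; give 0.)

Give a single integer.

Answer: 20

Derivation:
t=0: input=1 -> V=8
t=1: input=3 -> V=0 FIRE
t=2: input=3 -> V=0 FIRE
t=3: input=3 -> V=0 FIRE
t=4: input=2 -> V=16
t=5: input=5 -> V=0 FIRE
t=6: input=3 -> V=0 FIRE
t=7: input=2 -> V=16
t=8: input=1 -> V=20
t=9: input=2 -> V=0 FIRE
t=10: input=3 -> V=0 FIRE
t=11: input=1 -> V=8
t=12: input=4 -> V=0 FIRE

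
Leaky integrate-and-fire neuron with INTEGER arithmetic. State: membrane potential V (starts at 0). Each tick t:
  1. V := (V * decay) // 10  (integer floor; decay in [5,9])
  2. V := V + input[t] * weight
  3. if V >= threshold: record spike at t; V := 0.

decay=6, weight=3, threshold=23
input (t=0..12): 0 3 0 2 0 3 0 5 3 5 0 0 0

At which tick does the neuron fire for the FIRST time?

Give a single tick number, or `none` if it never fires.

Answer: 9

Derivation:
t=0: input=0 -> V=0
t=1: input=3 -> V=9
t=2: input=0 -> V=5
t=3: input=2 -> V=9
t=4: input=0 -> V=5
t=5: input=3 -> V=12
t=6: input=0 -> V=7
t=7: input=5 -> V=19
t=8: input=3 -> V=20
t=9: input=5 -> V=0 FIRE
t=10: input=0 -> V=0
t=11: input=0 -> V=0
t=12: input=0 -> V=0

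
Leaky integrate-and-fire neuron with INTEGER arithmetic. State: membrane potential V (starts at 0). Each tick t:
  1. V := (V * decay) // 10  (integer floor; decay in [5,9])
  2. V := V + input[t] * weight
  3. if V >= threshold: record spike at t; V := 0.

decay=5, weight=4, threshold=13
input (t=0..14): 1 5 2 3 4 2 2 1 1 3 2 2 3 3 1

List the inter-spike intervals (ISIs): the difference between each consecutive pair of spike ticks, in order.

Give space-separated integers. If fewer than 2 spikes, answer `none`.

t=0: input=1 -> V=4
t=1: input=5 -> V=0 FIRE
t=2: input=2 -> V=8
t=3: input=3 -> V=0 FIRE
t=4: input=4 -> V=0 FIRE
t=5: input=2 -> V=8
t=6: input=2 -> V=12
t=7: input=1 -> V=10
t=8: input=1 -> V=9
t=9: input=3 -> V=0 FIRE
t=10: input=2 -> V=8
t=11: input=2 -> V=12
t=12: input=3 -> V=0 FIRE
t=13: input=3 -> V=12
t=14: input=1 -> V=10

Answer: 2 1 5 3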